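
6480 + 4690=11170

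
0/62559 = 0 = 0.00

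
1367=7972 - 6605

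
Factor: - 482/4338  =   - 3^ ( - 2) = - 1/9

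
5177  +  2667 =7844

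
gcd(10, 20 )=10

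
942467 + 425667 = 1368134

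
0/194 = 0 = 0.00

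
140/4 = 35=35.00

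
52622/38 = 1384 + 15/19 = 1384.79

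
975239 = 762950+212289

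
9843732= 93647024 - 83803292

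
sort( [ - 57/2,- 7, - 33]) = [ - 33,-57/2 , - 7] 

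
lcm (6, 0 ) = 0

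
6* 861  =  5166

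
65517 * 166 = 10875822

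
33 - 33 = 0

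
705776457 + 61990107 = 767766564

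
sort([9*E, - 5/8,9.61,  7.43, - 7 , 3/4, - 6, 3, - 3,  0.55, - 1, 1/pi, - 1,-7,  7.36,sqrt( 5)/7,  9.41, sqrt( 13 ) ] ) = [  -  7, - 7, - 6, - 3, - 1 ,-1, - 5/8, 1/pi, sqrt( 5) /7, 0.55,3/4, 3,sqrt( 13 ), 7.36,  7.43,9.41, 9.61,9*E]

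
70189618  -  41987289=28202329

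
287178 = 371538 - 84360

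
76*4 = 304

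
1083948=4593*236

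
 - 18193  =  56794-74987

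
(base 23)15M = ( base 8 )1232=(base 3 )220200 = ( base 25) 11g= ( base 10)666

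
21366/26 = 821+10/13 = 821.77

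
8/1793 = 8/1793 = 0.00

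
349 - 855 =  - 506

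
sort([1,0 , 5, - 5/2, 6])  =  [ - 5/2,0,1 , 5,6 ]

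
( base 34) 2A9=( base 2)101001100101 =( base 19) 771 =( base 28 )3B1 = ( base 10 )2661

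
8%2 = 0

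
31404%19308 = 12096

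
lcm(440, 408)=22440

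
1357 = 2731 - 1374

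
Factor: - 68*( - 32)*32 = 69632= 2^12*17^1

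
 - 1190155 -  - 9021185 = 7831030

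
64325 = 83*775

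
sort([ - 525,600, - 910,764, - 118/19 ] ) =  [ - 910, - 525 ,  -  118/19,600,764 ] 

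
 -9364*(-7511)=70333004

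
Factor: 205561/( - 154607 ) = -19^1*31^1 * 443^(-1) = - 589/443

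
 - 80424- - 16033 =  - 64391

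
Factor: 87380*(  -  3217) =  - 2^2*5^1*17^1*257^1*3217^1=- 281101460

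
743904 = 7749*96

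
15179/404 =15179/404= 37.57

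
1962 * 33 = 64746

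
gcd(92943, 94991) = 1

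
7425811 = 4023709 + 3402102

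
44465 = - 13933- - 58398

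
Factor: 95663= 271^1*353^1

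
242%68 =38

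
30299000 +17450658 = 47749658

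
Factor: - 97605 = -3^4* 5^1*241^1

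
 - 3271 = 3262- 6533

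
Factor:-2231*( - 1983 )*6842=2^1*3^1 * 11^1* 23^1*97^1 * 311^1* 661^1 = 30269507466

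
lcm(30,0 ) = 0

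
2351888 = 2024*1162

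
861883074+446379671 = 1308262745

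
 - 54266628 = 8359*( - 6492)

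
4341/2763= 1 + 526/921 = 1.57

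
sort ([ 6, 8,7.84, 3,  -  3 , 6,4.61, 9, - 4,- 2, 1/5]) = [-4, - 3, - 2,1/5, 3,4.61,6 , 6,7.84, 8,  9]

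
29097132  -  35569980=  - 6472848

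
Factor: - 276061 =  - 59^1*4679^1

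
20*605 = 12100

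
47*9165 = 430755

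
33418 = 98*341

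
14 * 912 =12768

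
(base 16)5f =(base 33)2t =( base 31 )32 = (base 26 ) 3h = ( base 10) 95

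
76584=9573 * 8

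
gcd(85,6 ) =1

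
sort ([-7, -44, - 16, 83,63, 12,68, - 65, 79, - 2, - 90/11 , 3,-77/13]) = [-65, - 44,-16,  -  90/11, - 7, - 77/13, - 2,  3, 12,  63,68, 79, 83]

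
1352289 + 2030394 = 3382683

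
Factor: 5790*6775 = 2^1*3^1*5^3*193^1*271^1 = 39227250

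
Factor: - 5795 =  - 5^1*19^1*  61^1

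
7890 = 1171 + 6719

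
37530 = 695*54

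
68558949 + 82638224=151197173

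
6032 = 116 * 52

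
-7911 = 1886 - 9797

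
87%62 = 25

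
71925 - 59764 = 12161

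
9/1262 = 9/1262 =0.01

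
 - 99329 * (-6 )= 595974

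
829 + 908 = 1737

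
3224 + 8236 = 11460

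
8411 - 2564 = 5847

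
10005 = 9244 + 761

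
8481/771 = 11 = 11.00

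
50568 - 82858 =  - 32290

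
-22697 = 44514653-44537350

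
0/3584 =0  =  0.00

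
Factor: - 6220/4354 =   -  2^1*5^1 * 7^(-1 ) = -10/7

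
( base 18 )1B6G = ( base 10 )9520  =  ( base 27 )D1G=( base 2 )10010100110000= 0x2530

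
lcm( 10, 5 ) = 10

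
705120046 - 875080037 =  - 169959991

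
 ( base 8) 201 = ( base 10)129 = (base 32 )41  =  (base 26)4P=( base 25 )54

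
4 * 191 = 764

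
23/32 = 23/32 = 0.72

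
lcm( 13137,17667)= 512343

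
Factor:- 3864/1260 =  - 46/15 = -  2^1*3^ (- 1)*5^( - 1 )*23^1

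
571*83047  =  47419837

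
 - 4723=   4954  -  9677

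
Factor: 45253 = 13^1*59^2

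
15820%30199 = 15820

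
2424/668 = 3  +  105/167  =  3.63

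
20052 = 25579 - 5527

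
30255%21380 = 8875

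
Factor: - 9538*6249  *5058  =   -2^2*3^3 * 19^1* 251^1 * 281^1*2083^1= - 301471781796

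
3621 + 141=3762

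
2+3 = 5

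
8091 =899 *9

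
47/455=47/455 = 0.10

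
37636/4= 9409= 9409.00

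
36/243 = 4/27 = 0.15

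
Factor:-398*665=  - 264670  =  - 2^1*5^1*7^1*19^1 *199^1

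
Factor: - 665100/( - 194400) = 739/216 =2^(- 3 ) * 3^(  -  3 )*739^1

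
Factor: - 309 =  - 3^1 *103^1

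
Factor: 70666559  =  37^1*1909907^1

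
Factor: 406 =2^1 * 7^1*29^1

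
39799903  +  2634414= 42434317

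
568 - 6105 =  - 5537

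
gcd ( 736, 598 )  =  46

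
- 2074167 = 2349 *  ( - 883 ) 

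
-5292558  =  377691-5670249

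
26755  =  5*5351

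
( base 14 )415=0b1100100011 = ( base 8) 1443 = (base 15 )388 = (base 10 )803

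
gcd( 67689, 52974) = 2943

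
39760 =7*5680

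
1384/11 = 125  +  9/11  =  125.82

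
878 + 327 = 1205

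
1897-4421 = - 2524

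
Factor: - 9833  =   - 9833^1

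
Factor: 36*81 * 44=2^4*  3^6*11^1 = 128304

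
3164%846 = 626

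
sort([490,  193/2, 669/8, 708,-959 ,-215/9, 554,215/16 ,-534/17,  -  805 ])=[-959,  -  805, - 534/17, - 215/9, 215/16 , 669/8, 193/2,490,  554, 708]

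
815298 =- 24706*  ( - 33)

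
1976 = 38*52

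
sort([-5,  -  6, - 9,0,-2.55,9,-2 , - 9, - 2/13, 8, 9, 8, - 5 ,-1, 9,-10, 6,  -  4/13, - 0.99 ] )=[  -  10, -9,-9, - 6, - 5,-5, - 2.55, - 2,-1,- 0.99, - 4/13,-2/13,0 , 6, 8, 8, 9,  9, 9]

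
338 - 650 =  - 312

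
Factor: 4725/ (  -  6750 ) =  - 7/10 = -2^(  -  1)*5^ (-1) * 7^1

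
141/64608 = 47/21536 = 0.00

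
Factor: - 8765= -5^1*1753^1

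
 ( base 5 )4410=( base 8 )1135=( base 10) 605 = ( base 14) 313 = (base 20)1A5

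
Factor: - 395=  -  5^1 * 79^1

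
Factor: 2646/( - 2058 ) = - 9/7 = -  3^2*7^(-1)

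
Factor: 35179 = 127^1*277^1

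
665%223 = 219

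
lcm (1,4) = 4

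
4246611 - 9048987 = -4802376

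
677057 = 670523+6534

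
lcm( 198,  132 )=396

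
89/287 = 89/287 = 0.31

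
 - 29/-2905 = 29/2905 = 0.01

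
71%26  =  19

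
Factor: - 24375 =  - 3^1*5^4*13^1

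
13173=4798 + 8375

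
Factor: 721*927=3^2*7^1*103^2=668367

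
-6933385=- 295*23503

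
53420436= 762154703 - 708734267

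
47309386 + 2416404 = 49725790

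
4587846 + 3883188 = 8471034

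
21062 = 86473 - 65411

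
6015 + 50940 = 56955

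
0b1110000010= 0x382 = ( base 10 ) 898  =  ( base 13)541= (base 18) 2DG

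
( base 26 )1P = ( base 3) 1220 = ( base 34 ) 1H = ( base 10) 51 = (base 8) 63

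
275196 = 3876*71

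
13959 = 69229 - 55270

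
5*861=4305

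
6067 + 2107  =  8174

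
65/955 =13/191= 0.07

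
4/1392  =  1/348 = 0.00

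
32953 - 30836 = 2117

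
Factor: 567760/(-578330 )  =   - 2^3*47^1*383^( - 1)  =  - 376/383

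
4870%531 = 91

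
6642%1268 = 302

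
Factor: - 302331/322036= - 537/572  =  - 2^(- 2 ) *3^1 * 11^( - 1 )*13^( -1)*179^1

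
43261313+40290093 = 83551406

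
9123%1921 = 1439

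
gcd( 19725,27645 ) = 15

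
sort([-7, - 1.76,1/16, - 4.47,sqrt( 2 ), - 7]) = [ - 7,-7, - 4.47, - 1.76,1/16, sqrt (2) ]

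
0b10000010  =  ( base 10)130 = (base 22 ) 5k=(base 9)154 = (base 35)3p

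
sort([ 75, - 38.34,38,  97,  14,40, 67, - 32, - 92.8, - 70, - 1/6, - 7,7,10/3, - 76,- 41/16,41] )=[ - 92.8, - 76, - 70, - 38.34, - 32  , - 7, - 41/16, - 1/6,10/3,7,14, 38,  40,41,67, 75,97 ] 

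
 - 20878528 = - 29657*704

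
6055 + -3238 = 2817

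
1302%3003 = 1302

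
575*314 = 180550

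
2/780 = 1/390 = 0.00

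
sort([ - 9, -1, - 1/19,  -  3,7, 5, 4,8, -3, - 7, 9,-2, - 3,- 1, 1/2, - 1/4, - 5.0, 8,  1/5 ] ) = [ - 9, - 7, - 5.0, - 3 ,- 3,-3 ,-2, - 1,-1,-1/4, - 1/19, 1/5, 1/2, 4,5, 7, 8, 8, 9]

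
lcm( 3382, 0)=0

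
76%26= 24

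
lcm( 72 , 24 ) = 72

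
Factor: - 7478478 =-2^1*3^2*7^2*61^1*139^1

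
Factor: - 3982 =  - 2^1*11^1*181^1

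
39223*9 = 353007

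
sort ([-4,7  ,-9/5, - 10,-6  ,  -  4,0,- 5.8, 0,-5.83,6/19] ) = [- 10,-6, - 5.83, -5.8, - 4, - 4  ,-9/5,0, 0,6/19,7 ] 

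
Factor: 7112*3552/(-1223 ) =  - 25261824/1223 = - 2^8*3^1*7^1* 37^1*127^1*  1223^(-1)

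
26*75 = 1950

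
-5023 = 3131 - 8154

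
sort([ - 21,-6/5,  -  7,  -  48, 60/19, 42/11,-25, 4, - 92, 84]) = [ - 92, - 48, - 25, - 21 , - 7, - 6/5, 60/19, 42/11,4, 84]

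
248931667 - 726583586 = -477651919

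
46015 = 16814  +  29201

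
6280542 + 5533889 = 11814431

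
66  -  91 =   -  25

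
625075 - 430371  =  194704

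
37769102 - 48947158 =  - 11178056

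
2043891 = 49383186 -47339295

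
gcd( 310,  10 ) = 10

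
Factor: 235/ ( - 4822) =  - 2^( - 1 ) * 5^1 * 47^1*2411^( - 1)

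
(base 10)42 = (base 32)1A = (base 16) 2A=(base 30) 1C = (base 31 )1B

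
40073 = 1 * 40073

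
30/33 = 10/11 = 0.91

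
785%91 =57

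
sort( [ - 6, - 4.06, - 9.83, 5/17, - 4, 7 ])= [ -9.83, - 6,  -  4.06, - 4, 5/17,7 ] 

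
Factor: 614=2^1 * 307^1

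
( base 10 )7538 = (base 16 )1D72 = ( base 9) 11305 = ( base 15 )2378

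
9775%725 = 350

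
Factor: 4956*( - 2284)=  - 11319504  =  - 2^4*3^1*7^1*59^1*571^1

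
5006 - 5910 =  - 904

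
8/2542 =4/1271 = 0.00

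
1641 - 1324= 317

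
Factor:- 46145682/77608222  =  -3^2*11^1*23^1*283^( - 1 )*10133^1*137117^(- 1 )=   - 23072841/38804111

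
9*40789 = 367101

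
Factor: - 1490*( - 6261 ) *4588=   42800947320 =2^3 *3^1*5^1*31^1*37^1*149^1* 2087^1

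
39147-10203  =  28944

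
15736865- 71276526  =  -55539661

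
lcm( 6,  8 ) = 24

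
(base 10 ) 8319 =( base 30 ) 979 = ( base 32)83V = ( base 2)10000001111111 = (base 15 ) 26e9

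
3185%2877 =308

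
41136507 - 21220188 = 19916319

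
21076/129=163+49/129  =  163.38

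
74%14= 4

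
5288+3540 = 8828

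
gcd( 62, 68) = 2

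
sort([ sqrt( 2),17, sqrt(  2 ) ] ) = [ sqrt (2),sqrt( 2), 17]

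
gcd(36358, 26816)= 2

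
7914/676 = 11 + 239/338 = 11.71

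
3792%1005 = 777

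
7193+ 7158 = 14351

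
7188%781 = 159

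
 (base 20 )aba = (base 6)31330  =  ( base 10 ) 4230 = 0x1086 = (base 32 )446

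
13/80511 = 13/80511 = 0.00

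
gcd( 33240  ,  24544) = 8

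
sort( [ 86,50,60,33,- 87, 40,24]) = [ - 87 , 24, 33,40,50,60,  86]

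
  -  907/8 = -907/8 = - 113.38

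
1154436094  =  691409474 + 463026620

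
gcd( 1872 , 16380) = 468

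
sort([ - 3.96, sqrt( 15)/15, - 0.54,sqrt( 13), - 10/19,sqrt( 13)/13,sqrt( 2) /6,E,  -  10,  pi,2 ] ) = [ - 10, -3.96, - 0.54, - 10/19,sqrt(2)/6, sqrt(15)/15,sqrt( 13)/13,2, E,pi,sqrt (13)]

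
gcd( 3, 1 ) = 1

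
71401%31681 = 8039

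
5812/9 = 645+ 7/9= 645.78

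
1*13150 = 13150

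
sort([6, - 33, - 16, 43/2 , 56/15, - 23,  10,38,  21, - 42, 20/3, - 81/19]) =[  -  42,  -  33, - 23,-16 , - 81/19,56/15,6,20/3, 10 , 21,43/2, 38]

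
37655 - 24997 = 12658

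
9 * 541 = 4869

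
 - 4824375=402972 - 5227347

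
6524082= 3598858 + 2925224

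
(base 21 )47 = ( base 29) 34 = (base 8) 133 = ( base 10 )91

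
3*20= 60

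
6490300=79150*82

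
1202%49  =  26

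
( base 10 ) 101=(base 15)6B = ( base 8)145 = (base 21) 4h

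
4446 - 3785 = 661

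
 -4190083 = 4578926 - 8769009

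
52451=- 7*(-7493) 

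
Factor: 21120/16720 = 24/19= 2^3*3^1*19^ (-1)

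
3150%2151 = 999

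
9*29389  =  264501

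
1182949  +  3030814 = 4213763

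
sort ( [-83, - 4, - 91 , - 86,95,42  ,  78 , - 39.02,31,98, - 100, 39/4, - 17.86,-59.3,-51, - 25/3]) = [ - 100,-91, - 86 , - 83, - 59.3,  -  51, - 39.02, - 17.86, - 25/3,-4 , 39/4,31, 42,78,95,98 ]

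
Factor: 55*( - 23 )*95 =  - 5^2 *11^1*19^1*23^1 = - 120175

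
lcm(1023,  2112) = 65472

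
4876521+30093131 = 34969652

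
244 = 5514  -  5270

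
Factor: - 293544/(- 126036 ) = 2^1*3^1*151^1*389^( - 1 )= 906/389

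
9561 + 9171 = 18732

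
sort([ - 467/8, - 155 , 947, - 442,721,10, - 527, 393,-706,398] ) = [ - 706, - 527, - 442 , - 155, - 467/8,10, 393, 398, 721, 947] 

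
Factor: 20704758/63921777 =2^1*43^1*3727^ ( - 1 )*5717^( - 1 )*80251^1=6901586/21307259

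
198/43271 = 198/43271 = 0.00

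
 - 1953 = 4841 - 6794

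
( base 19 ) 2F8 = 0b1111110111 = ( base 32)vn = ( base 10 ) 1015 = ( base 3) 1101121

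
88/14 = 44/7 = 6.29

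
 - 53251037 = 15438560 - 68689597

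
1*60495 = 60495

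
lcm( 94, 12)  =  564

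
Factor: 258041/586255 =5^( - 1)*7^1*191^1*193^1*117251^ ( - 1)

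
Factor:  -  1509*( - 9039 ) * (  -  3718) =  - 50712966018   =  - 2^1*3^2 *11^1*13^2*23^1*131^1*503^1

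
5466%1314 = 210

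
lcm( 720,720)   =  720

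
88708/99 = 896 + 4/99 = 896.04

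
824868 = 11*74988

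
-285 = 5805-6090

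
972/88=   11 + 1/22 = 11.05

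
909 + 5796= 6705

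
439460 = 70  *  6278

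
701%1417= 701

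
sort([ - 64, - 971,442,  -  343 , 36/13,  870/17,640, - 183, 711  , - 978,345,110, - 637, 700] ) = [-978, - 971, - 637,-343, - 183,-64,  36/13,870/17,  110,345,442,  640, 700,711 ] 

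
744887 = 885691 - 140804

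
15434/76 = 203 + 3/38= 203.08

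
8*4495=35960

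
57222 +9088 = 66310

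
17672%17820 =17672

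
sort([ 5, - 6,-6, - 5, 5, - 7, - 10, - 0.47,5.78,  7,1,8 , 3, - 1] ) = [-10, - 7,-6, - 6  , - 5, - 1, - 0.47, 1,3,5  ,  5,5.78,7, 8 ] 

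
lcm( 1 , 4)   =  4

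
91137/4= 91137/4 = 22784.25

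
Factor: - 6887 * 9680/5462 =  - 2^3*5^1* 11^2*71^1*97^1*2731^(-1 ) = - 33333080/2731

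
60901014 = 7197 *8462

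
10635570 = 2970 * 3581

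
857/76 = 857/76 = 11.28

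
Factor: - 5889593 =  - 293^1*20101^1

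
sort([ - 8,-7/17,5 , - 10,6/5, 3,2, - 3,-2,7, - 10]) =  [ - 10 , - 10, - 8, - 3, - 2, - 7/17, 6/5,2, 3, 5,7 ]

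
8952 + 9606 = 18558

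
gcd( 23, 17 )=1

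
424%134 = 22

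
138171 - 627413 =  - 489242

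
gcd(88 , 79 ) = 1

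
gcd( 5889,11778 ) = 5889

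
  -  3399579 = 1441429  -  4841008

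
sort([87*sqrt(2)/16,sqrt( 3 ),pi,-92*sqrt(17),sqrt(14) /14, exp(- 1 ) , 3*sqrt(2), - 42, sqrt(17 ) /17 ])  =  [  -  92*sqrt(17), - 42,sqrt( 17 ) /17,  sqrt ( 14 )/14, exp( - 1 ),sqrt(3) , pi, 3  *sqrt( 2 ),87*sqrt( 2) /16] 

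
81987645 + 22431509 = 104419154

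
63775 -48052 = 15723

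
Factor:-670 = -2^1*5^1*67^1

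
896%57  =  41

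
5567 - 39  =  5528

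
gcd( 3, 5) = 1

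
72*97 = 6984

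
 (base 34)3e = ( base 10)116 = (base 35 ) 3B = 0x74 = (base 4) 1310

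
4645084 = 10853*428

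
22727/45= 505 + 2/45 = 505.04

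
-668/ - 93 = 7 + 17/93=   7.18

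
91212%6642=4866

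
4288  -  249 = 4039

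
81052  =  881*92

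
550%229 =92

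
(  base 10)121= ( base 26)4H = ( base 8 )171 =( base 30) 41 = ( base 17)72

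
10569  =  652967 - 642398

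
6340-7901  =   - 1561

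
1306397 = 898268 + 408129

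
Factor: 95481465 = 3^1 *5^1  *97^1*137^1 * 479^1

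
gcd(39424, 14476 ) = 308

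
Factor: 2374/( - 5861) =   -  2^1*1187^1 * 5861^(-1)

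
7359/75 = 2453/25 = 98.12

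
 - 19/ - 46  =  19/46 = 0.41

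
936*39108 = 36605088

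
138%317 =138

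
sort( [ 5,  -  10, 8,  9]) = [ -10,5,8 , 9]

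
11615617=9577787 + 2037830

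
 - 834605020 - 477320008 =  - 1311925028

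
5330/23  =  231 + 17/23  =  231.74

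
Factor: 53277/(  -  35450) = -2^( -1)*3^1* 5^ ( - 2)*7^1 *43^1* 59^1  *709^(- 1) 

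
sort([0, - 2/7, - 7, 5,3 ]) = [ - 7,  -  2/7,0, 3, 5]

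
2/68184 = 1/34092 = 0.00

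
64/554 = 32/277 = 0.12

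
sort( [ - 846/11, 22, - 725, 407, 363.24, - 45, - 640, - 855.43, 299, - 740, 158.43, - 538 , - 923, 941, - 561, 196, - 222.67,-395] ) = [ - 923  , - 855.43, - 740, - 725 , -640,-561, - 538, - 395, - 222.67,- 846/11,  -  45,22,158.43, 196, 299, 363.24, 407, 941 ]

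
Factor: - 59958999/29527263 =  - 6662111/3280807 =- 23^1*89^( - 1 ) * 191^( - 1)*193^( - 1)*289657^1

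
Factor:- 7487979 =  - 3^1*2495993^1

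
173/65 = 2  +  43/65 = 2.66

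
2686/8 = 335+3/4 = 335.75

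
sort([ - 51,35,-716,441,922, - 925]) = [  -  925,-716, - 51,  35, 441,922 ]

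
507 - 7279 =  - 6772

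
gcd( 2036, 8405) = 1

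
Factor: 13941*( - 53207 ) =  - 3^2*7^1*11^1 * 691^1*1549^1 = - 741758787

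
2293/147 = 2293/147 = 15.60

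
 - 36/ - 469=36/469 = 0.08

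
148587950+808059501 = 956647451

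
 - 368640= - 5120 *72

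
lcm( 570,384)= 36480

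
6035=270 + 5765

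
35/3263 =35/3263 = 0.01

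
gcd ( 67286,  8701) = 1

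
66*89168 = 5885088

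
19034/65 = 292  +  54/65 = 292.83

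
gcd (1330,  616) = 14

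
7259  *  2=14518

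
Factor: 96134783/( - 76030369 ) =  - 331^ ( - 1)*229699^(- 1 )*96134783^1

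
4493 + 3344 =7837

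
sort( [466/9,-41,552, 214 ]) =[ -41,  466/9,214, 552] 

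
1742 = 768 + 974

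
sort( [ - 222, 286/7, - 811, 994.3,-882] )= [ - 882, - 811 , - 222,286/7 , 994.3] 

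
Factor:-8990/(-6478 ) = 5^1 * 29^1*31^1*41^( - 1 )*79^( -1 ) = 4495/3239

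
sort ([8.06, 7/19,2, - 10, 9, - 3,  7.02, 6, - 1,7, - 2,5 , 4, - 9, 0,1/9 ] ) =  [ -10, - 9, - 3,  -  2, - 1,0,1/9,7/19, 2,  4 , 5,6, 7, 7.02, 8.06  ,  9 ]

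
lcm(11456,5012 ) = 80192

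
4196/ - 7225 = - 1 + 3029/7225 = - 0.58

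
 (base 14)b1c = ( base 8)4206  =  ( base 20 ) 592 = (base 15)9A7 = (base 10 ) 2182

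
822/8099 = 822/8099 = 0.10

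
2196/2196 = 1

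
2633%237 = 26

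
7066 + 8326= 15392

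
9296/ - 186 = - 4648/93 = - 49.98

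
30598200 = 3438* 8900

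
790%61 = 58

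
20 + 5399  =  5419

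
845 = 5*169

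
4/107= 4/107 =0.04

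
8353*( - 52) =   -  434356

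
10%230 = 10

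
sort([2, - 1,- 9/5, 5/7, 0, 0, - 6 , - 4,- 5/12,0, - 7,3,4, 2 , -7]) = [  -  7, - 7 , - 6 ,- 4 , - 9/5, - 1, - 5/12,0, 0  ,  0, 5/7, 2, 2, 3, 4]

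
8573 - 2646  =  5927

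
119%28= 7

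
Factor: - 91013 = - 13^1*7001^1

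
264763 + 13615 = 278378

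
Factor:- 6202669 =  - 11^1*569^1*991^1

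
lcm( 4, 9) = 36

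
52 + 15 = 67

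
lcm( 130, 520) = 520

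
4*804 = 3216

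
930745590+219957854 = 1150703444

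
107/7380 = 107/7380=0.01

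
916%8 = 4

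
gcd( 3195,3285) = 45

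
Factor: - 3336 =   -  2^3*3^1*139^1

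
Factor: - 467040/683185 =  - 2^5*3^1*7^1*983^(-1) = -672/983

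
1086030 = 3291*330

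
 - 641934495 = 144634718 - 786569213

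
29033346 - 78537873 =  - 49504527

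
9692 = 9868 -176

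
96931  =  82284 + 14647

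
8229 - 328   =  7901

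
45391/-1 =-45391 + 0/1 = -45391.00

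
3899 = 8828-4929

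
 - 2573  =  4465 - 7038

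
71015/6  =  11835 + 5/6 = 11835.83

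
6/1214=3/607 = 0.00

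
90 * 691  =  62190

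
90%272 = 90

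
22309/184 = 22309/184 = 121.24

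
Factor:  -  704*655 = - 461120= -2^6*5^1*11^1*131^1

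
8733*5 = 43665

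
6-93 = - 87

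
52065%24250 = 3565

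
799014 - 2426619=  - 1627605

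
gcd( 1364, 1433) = 1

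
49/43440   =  49/43440 =0.00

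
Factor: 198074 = 2^1*97^1 * 1021^1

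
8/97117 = 8/97117 =0.00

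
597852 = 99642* 6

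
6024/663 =9  +  19/221= 9.09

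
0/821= 0 = 0.00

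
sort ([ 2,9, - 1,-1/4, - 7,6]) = [ - 7,- 1, - 1/4,2,6, 9 ] 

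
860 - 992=  -  132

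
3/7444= 3/7444 = 0.00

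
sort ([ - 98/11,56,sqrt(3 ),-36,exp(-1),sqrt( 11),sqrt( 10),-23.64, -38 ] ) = [ - 38,  -  36,-23.64,-98/11, exp ( - 1),sqrt( 3 ), sqrt( 10),sqrt(11 ), 56 ]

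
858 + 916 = 1774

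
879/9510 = 293/3170= 0.09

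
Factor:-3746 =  - 2^1*1873^1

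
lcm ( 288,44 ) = 3168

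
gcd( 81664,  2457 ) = 1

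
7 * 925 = 6475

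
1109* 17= 18853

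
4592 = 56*82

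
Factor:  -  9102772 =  - 2^2*7^1 * 47^1*6917^1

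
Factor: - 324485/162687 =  - 365/183 = - 3^( -1) * 5^1*61^(-1)*73^1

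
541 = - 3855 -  - 4396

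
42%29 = 13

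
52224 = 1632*32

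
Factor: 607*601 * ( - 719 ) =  - 601^1*607^1*719^1 = -  262296233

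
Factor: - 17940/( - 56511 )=2^2*3^( - 2)*5^1*7^( - 1)= 20/63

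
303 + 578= 881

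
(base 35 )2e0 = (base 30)380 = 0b101101111100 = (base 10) 2940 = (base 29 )3EB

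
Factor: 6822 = 2^1 * 3^2 * 379^1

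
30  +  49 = 79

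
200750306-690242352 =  - 489492046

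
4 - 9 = - 5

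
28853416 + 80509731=109363147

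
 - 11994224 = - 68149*176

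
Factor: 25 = 5^2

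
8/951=8/951 = 0.01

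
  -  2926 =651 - 3577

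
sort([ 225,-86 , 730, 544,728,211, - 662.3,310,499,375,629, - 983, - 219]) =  [ - 983, - 662.3, - 219, - 86,  211,225, 310,375, 499 , 544,629,728, 730] 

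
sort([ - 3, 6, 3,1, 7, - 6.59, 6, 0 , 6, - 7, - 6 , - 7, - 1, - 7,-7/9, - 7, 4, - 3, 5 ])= [ - 7,-7,-7, - 7, - 6.59, - 6,-3, - 3,-1, -7/9, 0,1, 3,4, 5, 6, 6 , 6,7]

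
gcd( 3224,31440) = 8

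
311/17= 18  +  5/17 = 18.29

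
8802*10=88020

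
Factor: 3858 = 2^1*3^1*643^1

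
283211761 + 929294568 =1212506329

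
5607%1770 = 297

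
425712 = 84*5068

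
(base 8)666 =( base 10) 438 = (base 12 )306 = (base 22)jk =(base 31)E4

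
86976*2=173952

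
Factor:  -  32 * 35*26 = -29120 = -2^6 * 5^1*7^1*13^1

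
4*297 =1188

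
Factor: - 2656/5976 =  - 4/9 = -2^2*3^(-2 ) 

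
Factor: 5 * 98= 490 = 2^1*5^1*7^2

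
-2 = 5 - 7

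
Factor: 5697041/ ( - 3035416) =- 2^( - 3)*7^1*53^(-1)*7159^ (-1 )*813863^1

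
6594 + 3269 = 9863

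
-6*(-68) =408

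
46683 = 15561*3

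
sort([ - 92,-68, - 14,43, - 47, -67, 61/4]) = [ - 92,-68, - 67, - 47,- 14, 61/4, 43 ] 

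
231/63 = 11/3 = 3.67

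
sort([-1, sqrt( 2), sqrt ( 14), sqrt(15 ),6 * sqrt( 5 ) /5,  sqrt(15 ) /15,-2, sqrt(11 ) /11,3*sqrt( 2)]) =[-2, - 1, sqrt(15 ) /15,sqrt( 11 ) /11, sqrt(2 ),6*sqrt( 5)/5, sqrt( 14), sqrt ( 15 ), 3*sqrt( 2 )] 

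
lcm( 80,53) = 4240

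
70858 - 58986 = 11872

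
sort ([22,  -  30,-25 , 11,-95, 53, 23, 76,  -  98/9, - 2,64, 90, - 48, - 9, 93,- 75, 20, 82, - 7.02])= [ - 95 , - 75, - 48, - 30, - 25, - 98/9, - 9,-7.02, - 2, 11, 20, 22, 23, 53,64, 76, 82, 90, 93 ]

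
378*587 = 221886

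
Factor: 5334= 2^1*3^1*7^1*127^1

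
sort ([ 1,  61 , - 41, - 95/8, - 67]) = [-67, - 41,-95/8,  1, 61 ] 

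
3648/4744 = 456/593 = 0.77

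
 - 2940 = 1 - 2941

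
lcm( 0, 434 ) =0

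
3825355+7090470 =10915825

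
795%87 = 12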